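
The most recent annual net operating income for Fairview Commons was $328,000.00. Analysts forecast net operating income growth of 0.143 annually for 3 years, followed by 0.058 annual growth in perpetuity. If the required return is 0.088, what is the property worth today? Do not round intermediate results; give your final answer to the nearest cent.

$14498779.03

D_1 = 374904.00000
D_2 = 428515.27200
D_3 = 489792.95590
Terminal value at year 3: TV = D_3×(1+g_2)/(r−g_2) = 518200.94734/0.03 = 17273364.91127
P_0 = D_1/(1+r)^1 + D_2/(1+r)^2 + D_3/(1+r)^3 + TV/(1+r)^3
    = 344580.88235 + 361999.95269 + 380299.58265 + 13411898.61493 = 14498779.03263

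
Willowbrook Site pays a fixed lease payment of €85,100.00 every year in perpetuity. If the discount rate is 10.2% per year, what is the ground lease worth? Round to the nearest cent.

€834313.73

Level perpetuity: PV = C / r = €85,100.00 / 0.102 = €834,313.73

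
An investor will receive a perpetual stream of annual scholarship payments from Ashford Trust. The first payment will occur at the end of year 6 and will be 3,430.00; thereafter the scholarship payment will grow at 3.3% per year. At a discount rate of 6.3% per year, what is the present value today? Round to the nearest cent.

84237.71

Value at end of year 5: C₁ / (r − g) = 3,430.00 / (0.063 − 0.033) = 114,333.3333
Discount to today: PV = 114,333.3333 / (1 + 0.063)^5 = 114,333.3333 / 1.357270 = 84,237.71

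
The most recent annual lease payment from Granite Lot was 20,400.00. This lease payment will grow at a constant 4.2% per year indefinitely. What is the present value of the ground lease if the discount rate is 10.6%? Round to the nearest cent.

D₁ = D₀ × (1 + g) = 20,400.00 × 1.042 = 21,256.8000
Growing perpetuity: P = D₁ / (r − g) = 21,256.8000 / (0.106 − 0.042) = 332,137.50

332137.50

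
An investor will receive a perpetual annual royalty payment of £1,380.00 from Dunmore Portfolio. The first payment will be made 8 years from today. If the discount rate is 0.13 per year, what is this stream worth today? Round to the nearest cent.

£4512.18

Value at end of year 7: C / r = £1,380.00 / 0.13 = £10,615.3846
Discount to today: PV = £10,615.3846 / (1 + 0.13)^7 = £10,615.3846 / 2.352605 = £4,512.18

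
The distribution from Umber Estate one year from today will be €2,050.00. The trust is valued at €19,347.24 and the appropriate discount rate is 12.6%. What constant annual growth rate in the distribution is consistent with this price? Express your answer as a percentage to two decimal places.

2.00%

P = D₁/(r−g) ⇒ g = r − D₁/P = 0.126 − €2,050.00/€19,347.24 = 0.020042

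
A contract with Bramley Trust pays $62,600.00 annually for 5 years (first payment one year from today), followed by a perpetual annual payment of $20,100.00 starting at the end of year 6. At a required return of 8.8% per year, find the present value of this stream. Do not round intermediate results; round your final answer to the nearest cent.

PV of 5-year annuity: $62,600.00 × [1 − (1+0.088)^−5] / 0.088 = 244761.00433
Perpetuity value at year 5: $20,100.00 / 0.088 = 228409.09091
PV of perpetuity: 228409.09091 / (1+0.088)^5 = 149819.69495
Total PV = 244761.00433 + 149819.69495 = 394580.69928

$394580.70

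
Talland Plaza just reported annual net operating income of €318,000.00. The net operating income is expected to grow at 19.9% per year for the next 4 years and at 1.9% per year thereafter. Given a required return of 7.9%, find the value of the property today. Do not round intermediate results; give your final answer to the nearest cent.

D_1 = 381282.00000
D_2 = 457157.11800
D_3 = 548131.38448
D_4 = 657209.52999
Terminal value at year 4: TV = D_4×(1+g_2)/(r−g_2) = 669696.51106/0.06 = 11161608.51773
P_0 = D_1/(1+r)^1 + D_2/(1+r)^2 + D_3/(1+r)^3 + D_4/(1+r)^4 + TV/(1+r)^4
    = 353366.07970 + 392665.36568 + 436335.28586 + 484861.91636 + 8234571.54613 = 9901800.19373

€9901800.19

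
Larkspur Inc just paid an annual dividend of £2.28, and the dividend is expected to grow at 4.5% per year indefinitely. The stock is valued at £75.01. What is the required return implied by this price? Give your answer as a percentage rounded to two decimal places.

7.68%

D₁ = £2.28 × 1.045 = £2.3826
P = D₁/(r − g) ⇒ r = D₁/P + g = £2.3826/£75.01 + 0.045 = 0.031764 + 0.045 = 0.076764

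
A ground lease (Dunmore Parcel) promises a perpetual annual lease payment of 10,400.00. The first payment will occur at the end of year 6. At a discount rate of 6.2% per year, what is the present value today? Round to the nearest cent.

124170.68

Value at end of year 5: C / r = 10,400.00 / 0.062 = 167,741.9355
Discount to today: PV = 167,741.9355 / (1 + 0.062)^5 = 167,741.9355 / 1.350898 = 124,170.68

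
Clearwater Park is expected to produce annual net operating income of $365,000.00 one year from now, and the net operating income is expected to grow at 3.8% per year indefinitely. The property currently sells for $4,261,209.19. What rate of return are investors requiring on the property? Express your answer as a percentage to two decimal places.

P = D₁/(r − g) ⇒ r = D₁/P + g = $365,000.0000/$4,261,209.19 + 0.038 = 0.085656 + 0.038 = 0.123656

12.37%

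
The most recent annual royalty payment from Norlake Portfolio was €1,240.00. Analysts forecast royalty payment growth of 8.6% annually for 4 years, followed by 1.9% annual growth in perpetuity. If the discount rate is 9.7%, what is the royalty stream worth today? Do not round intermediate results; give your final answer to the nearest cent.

€20396.34

D_1 = 1346.64000
D_2 = 1462.45104
D_3 = 1588.22183
D_4 = 1724.80891
Terminal value at year 4: TV = D_4×(1+g_2)/(r−g_2) = 1757.58028/0.078 = 22533.08046
P_0 = D_1/(1+r)^1 + D_2/(1+r)^2 + D_3/(1+r)^3 + D_4/(1+r)^4 + TV/(1+r)^4
    = 1227.56609 + 1215.25686 + 1203.07106 + 1191.00744 + 15559.44340 = 20396.34485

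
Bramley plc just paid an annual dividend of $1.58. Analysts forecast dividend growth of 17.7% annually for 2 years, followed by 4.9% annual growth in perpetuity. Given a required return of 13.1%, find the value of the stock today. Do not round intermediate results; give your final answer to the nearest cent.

$25.25

D_1 = 1.85966
D_2 = 2.18882
Terminal value at year 2: TV = D_2×(1+g_2)/(r−g_2) = 2.29607/0.082 = 28.00088
P_0 = D_1/(1+r)^1 + D_2/(1+r)^2 + TV/(1+r)^2
    = 1.64426 + 1.71114 + 21.89003 = 25.24543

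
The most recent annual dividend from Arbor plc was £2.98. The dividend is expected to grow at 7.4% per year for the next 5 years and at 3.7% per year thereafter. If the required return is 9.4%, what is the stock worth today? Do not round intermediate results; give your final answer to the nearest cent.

£63.54

D_1 = 3.20052
D_2 = 3.43736
D_3 = 3.69172
D_4 = 3.96491
D_5 = 4.25831
Terminal value at year 5: TV = D_5×(1+g_2)/(r−g_2) = 4.41587/0.057 = 77.47143
P_0 = D_1/(1+r)^1 + D_2/(1+r)^2 + D_3/(1+r)^3 + D_4/(1+r)^4 + D_5/(1+r)^5 + TV/(1+r)^5
    = 2.92552 + 2.87204 + 2.81953 + 2.76799 + 2.71738 + 49.43732 = 63.53979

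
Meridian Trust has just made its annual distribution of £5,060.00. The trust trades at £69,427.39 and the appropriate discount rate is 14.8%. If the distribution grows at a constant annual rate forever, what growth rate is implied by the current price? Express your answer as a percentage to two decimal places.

P = D₀(1+g)/(r−g) ⇒ P(r−g) = D₀(1+g) ⇒ g(P+D₀) = P·r − D₀
g = (P·r − D₀)/(P + D₀) = (£69,427.39×0.148 − £5,060.00) / (£69,427.39 + £5,060.00) = 0.070015

7.00%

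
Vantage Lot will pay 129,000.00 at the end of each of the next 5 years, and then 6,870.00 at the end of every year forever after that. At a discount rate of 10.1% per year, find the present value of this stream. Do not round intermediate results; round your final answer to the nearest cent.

PV of 5-year annuity: 129,000.00 × [1 − (1+0.101)^−5] / 0.101 = 487764.79358
Perpetuity value at year 5: 6,870.00 / 0.101 = 68019.80198
PV of perpetuity: 68019.80198 / (1+0.101)^5 = 42043.49088
Total PV = 487764.79358 + 42043.49088 = 529808.28446

529808.28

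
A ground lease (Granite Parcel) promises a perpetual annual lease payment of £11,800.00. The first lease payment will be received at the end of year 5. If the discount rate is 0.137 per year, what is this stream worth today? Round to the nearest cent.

£51537.05

Value at end of year 4: C / r = £11,800.00 / 0.137 = £86,131.3869
Discount to today: PV = £86,131.3869 / (1 + 0.137)^4 = £86,131.3869 / 1.671252 = £51,537.05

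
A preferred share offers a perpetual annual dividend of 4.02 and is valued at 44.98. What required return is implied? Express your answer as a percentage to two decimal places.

P = C/r ⇒ r = C/P = 4.02/44.98 = 0.089373

8.94%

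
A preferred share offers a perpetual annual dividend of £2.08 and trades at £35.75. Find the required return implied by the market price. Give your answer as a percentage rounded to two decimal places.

5.82%

P = C/r ⇒ r = C/P = £2.08/£35.75 = 0.058182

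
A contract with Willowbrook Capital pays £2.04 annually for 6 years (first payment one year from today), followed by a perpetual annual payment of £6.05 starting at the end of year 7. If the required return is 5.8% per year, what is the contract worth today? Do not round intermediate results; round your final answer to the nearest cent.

£84.47

PV of 6-year annuity: £2.04 × [1 − (1+0.058)^−6] / 0.058 = 10.09469
Perpetuity value at year 6: £6.05 / 0.058 = 104.31034
PV of perpetuity: 104.31034 / (1+0.058)^6 = 74.37267
Total PV = 10.09469 + 74.37267 = 84.46736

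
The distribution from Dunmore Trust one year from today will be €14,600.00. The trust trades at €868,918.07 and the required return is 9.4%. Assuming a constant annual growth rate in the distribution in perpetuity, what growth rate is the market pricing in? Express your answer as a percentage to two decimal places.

7.72%

P = D₁/(r−g) ⇒ g = r − D₁/P = 0.094 − €14,600.00/€868,918.07 = 0.077197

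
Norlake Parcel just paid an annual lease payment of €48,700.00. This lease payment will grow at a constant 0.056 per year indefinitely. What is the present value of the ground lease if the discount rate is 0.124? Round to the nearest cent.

D₁ = D₀ × (1 + g) = €48,700.00 × 1.056 = €51,427.2000
Growing perpetuity: P = D₁ / (r − g) = €51,427.2000 / (0.124 − 0.056) = €756,282.35

€756282.35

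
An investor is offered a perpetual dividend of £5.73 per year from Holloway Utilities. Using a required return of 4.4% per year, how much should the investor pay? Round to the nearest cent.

£130.23

Level perpetuity: PV = C / r = £5.73 / 0.044 = £130.23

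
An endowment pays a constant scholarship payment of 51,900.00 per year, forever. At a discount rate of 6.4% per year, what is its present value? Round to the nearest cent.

810937.50

Level perpetuity: PV = C / r = 51,900.00 / 0.064 = 810,937.50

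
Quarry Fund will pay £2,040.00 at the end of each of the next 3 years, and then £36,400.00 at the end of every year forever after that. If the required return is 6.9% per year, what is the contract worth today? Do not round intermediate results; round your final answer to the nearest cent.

PV of 3-year annuity: £2,040.00 × [1 − (1+0.069)^−3] / 0.069 = 5363.40104
Perpetuity value at year 3: £36,400.00 / 0.069 = 527536.23188
PV of perpetuity: 527536.23188 / (1+0.069)^3 = 431836.33094
Total PV = 5363.40104 + 431836.33094 = 437199.73198

£437199.73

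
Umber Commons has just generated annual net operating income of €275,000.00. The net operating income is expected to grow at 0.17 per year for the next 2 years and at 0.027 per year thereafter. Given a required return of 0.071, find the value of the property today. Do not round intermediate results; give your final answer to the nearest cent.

D_1 = 321750.00000
D_2 = 376447.50000
Terminal value at year 2: TV = D_2×(1+g_2)/(r−g_2) = 386611.58250/0.044 = 8786626.87500
P_0 = D_1/(1+r)^1 + D_2/(1+r)^2 + TV/(1+r)^2
    = 300420.16807 + 328190.09957 + 7660255.27858 = 8288865.54622

€8288865.55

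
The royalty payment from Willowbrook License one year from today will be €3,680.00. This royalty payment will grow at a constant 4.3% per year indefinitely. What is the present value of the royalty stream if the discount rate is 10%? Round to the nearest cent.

Growing perpetuity: P = D₁ / (r − g) = €3,680.0000 / (0.1 − 0.043) = €64,561.40

€64561.40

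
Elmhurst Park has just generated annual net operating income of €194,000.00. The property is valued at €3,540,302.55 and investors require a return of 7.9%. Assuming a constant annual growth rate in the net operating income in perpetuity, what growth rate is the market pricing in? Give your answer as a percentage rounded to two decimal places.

P = D₀(1+g)/(r−g) ⇒ P(r−g) = D₀(1+g) ⇒ g(P+D₀) = P·r − D₀
g = (P·r − D₀)/(P + D₀) = (€3,540,302.55×0.079 − €194,000.00) / (€3,540,302.55 + €194,000.00) = 0.022945

2.29%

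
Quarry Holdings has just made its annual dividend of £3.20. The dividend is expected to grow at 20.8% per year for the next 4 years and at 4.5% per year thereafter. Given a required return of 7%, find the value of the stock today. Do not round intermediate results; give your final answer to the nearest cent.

£234.79

D_1 = 3.86560
D_2 = 4.66964
D_3 = 5.64093
D_4 = 6.81424
Terminal value at year 4: TV = D_4×(1+g_2)/(r−g_2) = 7.12089/0.025 = 284.83542
P_0 = D_1/(1+r)^1 + D_2/(1+r)^2 + D_3/(1+r)^3 + D_4/(1+r)^4 + TV/(1+r)^4
    = 3.61271 + 4.07865 + 4.60468 + 5.19855 + 217.29958 = 234.79417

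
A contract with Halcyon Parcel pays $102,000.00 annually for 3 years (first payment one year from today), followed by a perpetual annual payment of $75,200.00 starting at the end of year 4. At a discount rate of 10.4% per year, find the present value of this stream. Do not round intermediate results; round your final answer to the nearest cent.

$789258.01

PV of 3-year annuity: $102,000.00 × [1 − (1+0.104)^−3] / 0.104 = 251883.22466
Perpetuity value at year 3: $75,200.00 / 0.104 = 723076.92308
PV of perpetuity: 723076.92308 / (1+0.104)^3 = 537374.78097
Total PV = 251883.22466 + 537374.78097 = 789258.00563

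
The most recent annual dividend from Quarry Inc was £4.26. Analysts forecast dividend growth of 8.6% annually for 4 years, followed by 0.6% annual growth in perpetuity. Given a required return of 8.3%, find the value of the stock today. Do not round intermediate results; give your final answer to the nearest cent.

£73.43

D_1 = 4.62636
D_2 = 5.02423
D_3 = 5.45631
D_4 = 5.92555
Terminal value at year 4: TV = D_4×(1+g_2)/(r−g_2) = 5.96111/0.077 = 77.41697
P_0 = D_1/(1+r)^1 + D_2/(1+r)^2 + D_3/(1+r)^3 + D_4/(1+r)^4 + TV/(1+r)^4
    = 4.27180 + 4.28363 + 4.29550 + 4.30740 + 56.27588 = 73.43422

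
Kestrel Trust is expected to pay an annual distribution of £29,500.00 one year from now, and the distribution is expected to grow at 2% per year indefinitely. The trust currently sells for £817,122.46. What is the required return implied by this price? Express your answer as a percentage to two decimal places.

5.61%

P = D₁/(r − g) ⇒ r = D₁/P + g = £29,500.0000/£817,122.46 + 0.02 = 0.036102 + 0.02 = 0.056102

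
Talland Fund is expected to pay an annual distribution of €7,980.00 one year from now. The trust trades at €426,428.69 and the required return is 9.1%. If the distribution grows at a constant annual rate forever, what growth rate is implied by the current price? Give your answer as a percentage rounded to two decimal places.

7.23%

P = D₁/(r−g) ⇒ g = r − D₁/P = 0.091 − €7,980.00/€426,428.69 = 0.072286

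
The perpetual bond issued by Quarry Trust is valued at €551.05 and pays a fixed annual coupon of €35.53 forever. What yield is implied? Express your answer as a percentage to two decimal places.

6.45%

P = C/r ⇒ r = C/P = €35.53/€551.05 = 0.064477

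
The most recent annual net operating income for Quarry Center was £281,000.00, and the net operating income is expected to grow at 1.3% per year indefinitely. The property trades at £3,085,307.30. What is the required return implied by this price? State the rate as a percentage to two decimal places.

D₁ = £281,000.00 × 1.013 = £284,653.0000
P = D₁/(r − g) ⇒ r = D₁/P + g = £284,653.0000/£3,085,307.30 + 0.013 = 0.092261 + 0.013 = 0.105261

10.53%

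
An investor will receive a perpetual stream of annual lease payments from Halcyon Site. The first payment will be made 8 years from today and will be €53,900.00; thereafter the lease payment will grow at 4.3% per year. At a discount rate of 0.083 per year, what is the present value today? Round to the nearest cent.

Value at end of year 7: C₁ / (r − g) = €53,900.00 / (0.083 − 0.043) = €1,347,500.0000
Discount to today: PV = €1,347,500.0000 / (1 + 0.083)^7 = €1,347,500.0000 / 1.747428 = €771,133.51

€771133.51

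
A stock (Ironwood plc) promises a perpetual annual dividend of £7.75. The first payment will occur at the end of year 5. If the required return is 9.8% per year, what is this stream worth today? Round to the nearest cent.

£54.41

Value at end of year 4: C / r = £7.75 / 0.098 = £79.0816
Discount to today: PV = £79.0816 / (1 + 0.098)^4 = £79.0816 / 1.453481 = £54.41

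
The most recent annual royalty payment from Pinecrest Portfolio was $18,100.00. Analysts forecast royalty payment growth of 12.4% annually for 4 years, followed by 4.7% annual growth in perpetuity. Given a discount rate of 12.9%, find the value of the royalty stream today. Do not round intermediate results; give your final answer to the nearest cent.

$298641.17

D_1 = 20344.40000
D_2 = 22867.10560
D_3 = 25702.62669
D_4 = 28889.75240
Terminal value at year 4: TV = D_4×(1+g_2)/(r−g_2) = 30247.57077/0.082 = 368872.81424
P_0 = D_1/(1+r)^1 + D_2/(1+r)^2 + D_3/(1+r)^3 + D_4/(1+r)^4 + TV/(1+r)^4
    = 18019.84057 + 17940.03614 + 17860.58513 + 17781.48600 + 227039.21755 = 298641.16538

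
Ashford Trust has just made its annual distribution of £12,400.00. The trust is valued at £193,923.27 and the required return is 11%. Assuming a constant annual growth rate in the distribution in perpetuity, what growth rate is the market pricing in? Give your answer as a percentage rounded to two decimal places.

P = D₀(1+g)/(r−g) ⇒ P(r−g) = D₀(1+g) ⇒ g(P+D₀) = P·r − D₀
g = (P·r − D₀)/(P + D₀) = (£193,923.27×0.11 − £12,400.00) / (£193,923.27 + £12,400.00) = 0.043289

4.33%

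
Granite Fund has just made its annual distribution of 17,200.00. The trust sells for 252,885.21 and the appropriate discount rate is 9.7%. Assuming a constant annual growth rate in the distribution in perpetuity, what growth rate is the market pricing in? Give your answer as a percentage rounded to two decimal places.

2.71%

P = D₀(1+g)/(r−g) ⇒ P(r−g) = D₀(1+g) ⇒ g(P+D₀) = P·r − D₀
g = (P·r − D₀)/(P + D₀) = (252,885.21×0.097 − 17,200.00) / (252,885.21 + 17,200.00) = 0.027139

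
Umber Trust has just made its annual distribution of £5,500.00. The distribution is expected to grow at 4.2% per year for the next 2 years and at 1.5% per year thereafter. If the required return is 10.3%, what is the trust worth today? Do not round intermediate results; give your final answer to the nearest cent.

£66719.17

D_1 = 5731.00000
D_2 = 5971.70200
Terminal value at year 2: TV = D_2×(1+g_2)/(r−g_2) = 6061.27753/0.088 = 68878.15375
P_0 = D_1/(1+r)^1 + D_2/(1+r)^2 + TV/(1+r)^2
    = 5195.82956 + 4908.48087 + 56614.86455 = 66719.17498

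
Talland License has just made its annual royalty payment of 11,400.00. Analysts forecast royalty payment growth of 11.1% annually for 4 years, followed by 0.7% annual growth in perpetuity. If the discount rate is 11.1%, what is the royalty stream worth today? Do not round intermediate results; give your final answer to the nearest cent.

155982.69

D_1 = 12665.40000
D_2 = 14071.25940
D_3 = 15633.16919
D_4 = 17368.45097
Terminal value at year 4: TV = D_4×(1+g_2)/(r−g_2) = 17490.03013/0.104 = 168173.36664
P_0 = D_1/(1+r)^1 + D_2/(1+r)^2 + D_3/(1+r)^3 + D_4/(1+r)^4 + TV/(1+r)^4
    = 11400.00000 + 11400.00000 + 11400.00000 + 11400.00000 + 110382.69231 = 155982.69231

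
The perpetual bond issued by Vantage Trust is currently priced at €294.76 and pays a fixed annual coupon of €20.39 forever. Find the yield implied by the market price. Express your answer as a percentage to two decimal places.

P = C/r ⇒ r = C/P = €20.39/€294.76 = 0.069175

6.92%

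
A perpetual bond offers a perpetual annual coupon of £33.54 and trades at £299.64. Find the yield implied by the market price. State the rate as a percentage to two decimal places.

P = C/r ⇒ r = C/P = £33.54/£299.64 = 0.111934

11.19%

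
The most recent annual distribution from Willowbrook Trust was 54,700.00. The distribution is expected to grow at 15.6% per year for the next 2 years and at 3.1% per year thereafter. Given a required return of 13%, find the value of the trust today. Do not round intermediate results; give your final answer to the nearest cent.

D_1 = 63233.20000
D_2 = 73097.57920
Terminal value at year 2: TV = D_2×(1+g_2)/(r−g_2) = 75363.60416/0.099 = 761248.52682
P_0 = D_1/(1+r)^1 + D_2/(1+r)^2 + TV/(1+r)^2
    = 55958.58407 + 57246.12671 + 596169.25900 = 709373.96979

709373.97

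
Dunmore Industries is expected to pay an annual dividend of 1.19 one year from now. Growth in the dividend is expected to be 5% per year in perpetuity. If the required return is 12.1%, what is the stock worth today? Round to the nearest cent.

Growing perpetuity: P = D₁ / (r − g) = 1.1900 / (0.121 − 0.05) = 16.76

16.76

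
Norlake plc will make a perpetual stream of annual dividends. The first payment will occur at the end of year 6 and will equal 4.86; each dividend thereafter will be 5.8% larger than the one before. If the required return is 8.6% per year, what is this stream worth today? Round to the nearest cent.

114.90

Value at end of year 5: C₁ / (r − g) = 4.86 / (0.086 − 0.058) = 173.5714
Discount to today: PV = 173.5714 / (1 + 0.086)^5 = 173.5714 / 1.510599 = 114.90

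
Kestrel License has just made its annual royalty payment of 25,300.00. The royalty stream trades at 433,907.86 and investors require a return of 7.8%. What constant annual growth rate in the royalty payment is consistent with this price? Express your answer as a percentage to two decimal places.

P = D₀(1+g)/(r−g) ⇒ P(r−g) = D₀(1+g) ⇒ g(P+D₀) = P·r − D₀
g = (P·r − D₀)/(P + D₀) = (433,907.86×0.078 − 25,300.00) / (433,907.86 + 25,300.00) = 0.018608

1.86%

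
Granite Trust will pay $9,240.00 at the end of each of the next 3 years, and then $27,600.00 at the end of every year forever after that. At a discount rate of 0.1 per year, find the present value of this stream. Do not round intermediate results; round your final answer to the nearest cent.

PV of 3-year annuity: $9,240.00 × [1 − (1+0.1)^−3] / 0.1 = 22978.51240
Perpetuity value at year 3: $27,600.00 / 0.1 = 276000.00000
PV of perpetuity: 276000.00000 / (1+0.1)^3 = 207362.88505
Total PV = 22978.51240 + 207362.88505 = 230341.39745

$230341.40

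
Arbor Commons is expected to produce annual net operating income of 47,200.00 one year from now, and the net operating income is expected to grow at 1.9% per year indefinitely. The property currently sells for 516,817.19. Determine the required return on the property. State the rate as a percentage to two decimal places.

11.03%

P = D₁/(r − g) ⇒ r = D₁/P + g = 47,200.0000/516,817.19 + 0.019 = 0.091328 + 0.019 = 0.110328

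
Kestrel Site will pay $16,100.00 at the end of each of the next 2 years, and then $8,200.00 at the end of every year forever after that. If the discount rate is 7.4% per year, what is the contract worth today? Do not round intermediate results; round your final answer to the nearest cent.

$125015.35

PV of 2-year annuity: $16,100.00 × [1 − (1+0.074)^−2] / 0.074 = 28948.50001
Perpetuity value at year 2: $8,200.00 / 0.074 = 110810.81081
PV of perpetuity: 110810.81081 / (1+0.074)^2 = 96066.85428
Total PV = 28948.50001 + 96066.85428 = 125015.35430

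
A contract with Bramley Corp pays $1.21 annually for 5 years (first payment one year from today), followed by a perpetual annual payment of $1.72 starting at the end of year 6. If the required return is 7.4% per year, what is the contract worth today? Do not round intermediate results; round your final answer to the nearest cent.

PV of 5-year annuity: $1.21 × [1 − (1+0.074)^−5] / 0.074 = 4.90855
Perpetuity value at year 5: $1.72 / 0.074 = 23.24324
PV of perpetuity: 23.24324 / (1+0.074)^5 = 16.26580
Total PV = 4.90855 + 16.26580 = 21.17435

$21.17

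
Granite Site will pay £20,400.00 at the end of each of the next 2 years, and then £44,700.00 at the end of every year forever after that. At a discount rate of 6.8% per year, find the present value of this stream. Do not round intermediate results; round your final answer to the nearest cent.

£613296.00

PV of 2-year annuity: £20,400.00 × [1 − (1+0.068)^−2] / 0.068 = 36986.07078
Perpetuity value at year 2: £44,700.00 / 0.068 = 657352.94118
PV of perpetuity: 657352.94118 / (1+0.068)^2 = 576309.93314
Total PV = 36986.07078 + 576309.93314 = 613296.00392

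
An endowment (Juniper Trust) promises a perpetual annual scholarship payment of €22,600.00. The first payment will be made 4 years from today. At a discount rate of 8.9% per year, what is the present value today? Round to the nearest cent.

Value at end of year 3: C / r = €22,600.00 / 0.089 = €253,932.5843
Discount to today: PV = €253,932.5843 / (1 + 0.089)^3 = €253,932.5843 / 1.291468 = €196,623.22

€196623.22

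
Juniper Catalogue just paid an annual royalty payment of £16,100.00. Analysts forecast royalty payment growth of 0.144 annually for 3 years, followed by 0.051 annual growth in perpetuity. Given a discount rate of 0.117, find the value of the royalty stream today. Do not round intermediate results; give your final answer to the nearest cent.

£326097.77

D_1 = 18418.40000
D_2 = 21070.64960
D_3 = 24104.82314
Terminal value at year 3: TV = D_3×(1+g_2)/(r−g_2) = 25334.16912/0.066 = 383851.04731
P_0 = D_1/(1+r)^1 + D_2/(1+r)^2 + D_3/(1+r)^3 + TV/(1+r)^3
    = 16489.16741 + 16887.74174 + 17295.95036 + 275424.90642 = 326097.76592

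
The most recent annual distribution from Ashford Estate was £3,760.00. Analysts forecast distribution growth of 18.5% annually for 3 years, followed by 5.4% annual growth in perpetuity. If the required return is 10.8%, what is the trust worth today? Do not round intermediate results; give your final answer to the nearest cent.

£102699.81

D_1 = 4455.60000
D_2 = 5279.88600
D_3 = 6256.66491
Terminal value at year 3: TV = D_3×(1+g_2)/(r−g_2) = 6594.52482/0.054 = 122120.82991
P_0 = D_1/(1+r)^1 + D_2/(1+r)^2 + D_3/(1+r)^3 + TV/(1+r)^3
    = 4021.29964 + 4300.75819 + 4599.63759 + 89778.11153 = 102699.80695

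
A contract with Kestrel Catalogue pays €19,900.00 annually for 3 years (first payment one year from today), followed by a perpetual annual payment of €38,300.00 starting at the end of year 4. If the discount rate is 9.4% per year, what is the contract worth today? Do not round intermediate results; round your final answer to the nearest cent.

PV of 3-year annuity: €19,900.00 × [1 − (1+0.094)^−3] / 0.094 = 50015.81501
Perpetuity value at year 3: €38,300.00 / 0.094 = 407446.80851
PV of perpetuity: 407446.80851 / (1+0.094)^3 = 311185.21480
Total PV = 50015.81501 + 311185.21480 = 361201.02981

€361201.03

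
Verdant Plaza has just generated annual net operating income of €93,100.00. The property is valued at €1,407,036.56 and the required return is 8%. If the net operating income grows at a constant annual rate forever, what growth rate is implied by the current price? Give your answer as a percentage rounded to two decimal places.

P = D₀(1+g)/(r−g) ⇒ P(r−g) = D₀(1+g) ⇒ g(P+D₀) = P·r − D₀
g = (P·r − D₀)/(P + D₀) = (€1,407,036.56×0.08 − €93,100.00) / (€1,407,036.56 + €93,100.00) = 0.012974

1.30%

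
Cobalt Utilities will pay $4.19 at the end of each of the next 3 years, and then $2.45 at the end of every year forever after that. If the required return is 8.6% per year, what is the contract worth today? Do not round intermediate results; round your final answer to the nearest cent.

PV of 3-year annuity: $4.19 × [1 − (1+0.086)^−3] / 0.086 = 10.68219
Perpetuity value at year 3: $2.45 / 0.086 = 28.48837
PV of perpetuity: 28.48837 / (1+0.086)^3 = 22.24222
Total PV = 10.68219 + 22.24222 = 32.92441

$32.92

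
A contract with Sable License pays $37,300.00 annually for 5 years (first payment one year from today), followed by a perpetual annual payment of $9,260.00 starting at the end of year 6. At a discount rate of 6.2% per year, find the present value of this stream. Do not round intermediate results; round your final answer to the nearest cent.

PV of 5-year annuity: $37,300.00 × [1 − (1+0.062)^−5] / 0.062 = 156269.97684
Perpetuity value at year 5: $9,260.00 / 0.062 = 149354.83871
PV of perpetuity: 149354.83871 / (1+0.062)^5 = 110559.66484
Total PV = 156269.97684 + 110559.66484 = 266829.64167

$266829.64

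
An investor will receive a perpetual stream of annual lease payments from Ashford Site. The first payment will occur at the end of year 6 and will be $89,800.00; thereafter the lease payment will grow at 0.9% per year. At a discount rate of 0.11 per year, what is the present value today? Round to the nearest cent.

Value at end of year 5: C₁ / (r − g) = $89,800.00 / (0.11 − 0.009) = $889,108.9109
Discount to today: PV = $889,108.9109 / (1 + 0.11)^5 = $889,108.9109 / 1.685058 = $527,642.86

$527642.86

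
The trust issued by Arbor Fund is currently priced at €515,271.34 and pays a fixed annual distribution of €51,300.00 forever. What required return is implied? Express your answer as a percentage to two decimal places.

9.96%

P = C/r ⇒ r = C/P = €51,300.00/€515,271.34 = 0.099559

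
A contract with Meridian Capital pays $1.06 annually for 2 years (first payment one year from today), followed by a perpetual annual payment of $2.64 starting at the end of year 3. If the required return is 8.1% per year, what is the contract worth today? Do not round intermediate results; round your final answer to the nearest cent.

$29.78

PV of 2-year annuity: $1.06 × [1 − (1+0.081)^−2] / 0.081 = 1.88767
Perpetuity value at year 2: $2.64 / 0.081 = 32.59259
PV of perpetuity: 32.59259 / (1+0.081)^2 = 27.89122
Total PV = 1.88767 + 27.89122 = 29.77889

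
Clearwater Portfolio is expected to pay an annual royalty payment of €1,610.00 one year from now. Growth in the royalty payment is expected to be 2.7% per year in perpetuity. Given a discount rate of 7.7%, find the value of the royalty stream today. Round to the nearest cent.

Growing perpetuity: P = D₁ / (r − g) = €1,610.0000 / (0.077 − 0.027) = €32,200.00

€32200.00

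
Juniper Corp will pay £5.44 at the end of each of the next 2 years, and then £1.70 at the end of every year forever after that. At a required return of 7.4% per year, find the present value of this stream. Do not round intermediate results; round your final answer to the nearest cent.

£29.70

PV of 2-year annuity: £5.44 × [1 − (1+0.074)^−2] / 0.074 = 9.78136
Perpetuity value at year 2: £1.70 / 0.074 = 22.97297
PV of perpetuity: 22.97297 / (1+0.074)^2 = 19.91630
Total PV = 9.78136 + 19.91630 = 29.69766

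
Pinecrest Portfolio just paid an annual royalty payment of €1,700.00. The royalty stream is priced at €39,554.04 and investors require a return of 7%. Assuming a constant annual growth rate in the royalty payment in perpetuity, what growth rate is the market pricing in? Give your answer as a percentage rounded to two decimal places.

2.59%

P = D₀(1+g)/(r−g) ⇒ P(r−g) = D₀(1+g) ⇒ g(P+D₀) = P·r − D₀
g = (P·r − D₀)/(P + D₀) = (€39,554.04×0.07 − €1,700.00) / (€39,554.04 + €1,700.00) = 0.025907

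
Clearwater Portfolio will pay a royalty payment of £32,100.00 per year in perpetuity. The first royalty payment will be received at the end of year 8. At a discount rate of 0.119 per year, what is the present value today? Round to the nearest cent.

Value at end of year 7: C / r = £32,100.00 / 0.119 = £269,747.8992
Discount to today: PV = £269,747.8992 / (1 + 0.119)^7 = £269,747.8992 / 2.196902 = £122,785.61

£122785.61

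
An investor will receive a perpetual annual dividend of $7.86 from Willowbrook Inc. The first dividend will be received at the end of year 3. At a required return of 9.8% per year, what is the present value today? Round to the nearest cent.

Value at end of year 2: C / r = $7.86 / 0.098 = $80.2041
Discount to today: PV = $80.2041 / (1 + 0.098)^2 = $80.2041 / 1.205604 = $66.53

$66.53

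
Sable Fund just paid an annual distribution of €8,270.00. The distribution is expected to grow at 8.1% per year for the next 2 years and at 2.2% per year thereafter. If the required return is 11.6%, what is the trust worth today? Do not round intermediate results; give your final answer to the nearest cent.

D_1 = 8939.87000
D_2 = 9663.99947
Terminal value at year 2: TV = D_2×(1+g_2)/(r−g_2) = 9876.60746/0.094 = 105070.29211
P_0 = D_1/(1+r)^1 + D_2/(1+r)^2 + TV/(1+r)^2
    = 8010.63620 + 7759.40657 + 84362.90974 = 100132.95251

€100132.95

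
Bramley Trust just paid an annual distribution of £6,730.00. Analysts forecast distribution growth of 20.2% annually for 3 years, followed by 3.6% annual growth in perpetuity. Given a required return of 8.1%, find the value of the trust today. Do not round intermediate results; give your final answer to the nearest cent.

£238065.92

D_1 = 8089.46000
D_2 = 9723.53092
D_3 = 11687.68417
Terminal value at year 3: TV = D_3×(1+g_2)/(r−g_2) = 12108.44080/0.045 = 269076.46213
P_0 = D_1/(1+r)^1 + D_2/(1+r)^2 + D_3/(1+r)^3 + TV/(1+r)^3
    = 7483.31175 + 8320.94424 + 9252.33578 + 213009.33032 = 238065.92208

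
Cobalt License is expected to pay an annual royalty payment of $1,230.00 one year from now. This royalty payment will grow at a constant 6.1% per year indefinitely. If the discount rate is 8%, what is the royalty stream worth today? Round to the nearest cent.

Growing perpetuity: P = D₁ / (r − g) = $1,230.0000 / (0.08 − 0.061) = $64,736.84

$64736.84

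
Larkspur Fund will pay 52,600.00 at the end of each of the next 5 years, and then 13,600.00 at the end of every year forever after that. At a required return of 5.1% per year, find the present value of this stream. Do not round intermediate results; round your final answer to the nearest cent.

435050.52

PV of 5-year annuity: 52,600.00 × [1 − (1+0.051)^−5] / 0.051 = 227102.32959
Perpetuity value at year 5: 13,600.00 / 0.051 = 266666.66667
PV of perpetuity: 266666.66667 / (1+0.051)^5 = 207948.19362
Total PV = 227102.32959 + 207948.19362 = 435050.52321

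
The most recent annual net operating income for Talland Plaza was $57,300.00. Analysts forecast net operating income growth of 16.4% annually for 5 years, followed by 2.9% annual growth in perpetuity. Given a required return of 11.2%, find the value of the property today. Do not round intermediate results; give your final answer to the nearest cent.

D_1 = 66697.20000
D_2 = 77635.54080
D_3 = 90367.76949
D_4 = 105188.08369
D_5 = 122438.92941
Terminal value at year 5: TV = D_5×(1+g_2)/(r−g_2) = 125989.65837/0.083 = 1517947.69115
P_0 = D_1/(1+r)^1 + D_2/(1+r)^2 + D_3/(1+r)^3 + D_4/(1+r)^4 + D_5/(1+r)^5 + TV/(1+r)^5
    = 59979.49640 + 62784.29300 + 65720.24914 + 68793.49821 + 72010.46035 + 892756.18918 = 1222044.18628

$1222044.19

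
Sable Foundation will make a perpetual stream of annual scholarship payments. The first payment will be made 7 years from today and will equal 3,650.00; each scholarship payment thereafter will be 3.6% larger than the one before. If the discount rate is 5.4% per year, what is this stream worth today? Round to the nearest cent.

147902.90

Value at end of year 6: C₁ / (r − g) = 3,650.00 / (0.054 − 0.036) = 202,777.7778
Discount to today: PV = 202,777.7778 / (1 + 0.054)^6 = 202,777.7778 / 1.371020 = 147,902.90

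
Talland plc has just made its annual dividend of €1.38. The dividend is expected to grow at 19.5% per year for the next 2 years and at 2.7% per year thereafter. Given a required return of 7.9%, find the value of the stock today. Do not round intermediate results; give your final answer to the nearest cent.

€36.65

D_1 = 1.64910
D_2 = 1.97067
Terminal value at year 2: TV = D_2×(1+g_2)/(r−g_2) = 2.02388/0.052 = 38.92082
P_0 = D_1/(1+r)^1 + D_2/(1+r)^2 + TV/(1+r)^2
    = 1.52836 + 1.69267 + 33.43021 = 36.65124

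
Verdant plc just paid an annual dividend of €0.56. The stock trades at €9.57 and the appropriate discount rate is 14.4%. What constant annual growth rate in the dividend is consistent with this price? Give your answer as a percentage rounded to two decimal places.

P = D₀(1+g)/(r−g) ⇒ P(r−g) = D₀(1+g) ⇒ g(P+D₀) = P·r − D₀
g = (P·r − D₀)/(P + D₀) = (€9.57×0.144 − €0.56) / (€9.57 + €0.56) = 0.080758

8.08%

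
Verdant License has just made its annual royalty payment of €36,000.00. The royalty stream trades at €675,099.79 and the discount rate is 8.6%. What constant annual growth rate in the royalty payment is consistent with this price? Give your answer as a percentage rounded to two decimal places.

P = D₀(1+g)/(r−g) ⇒ P(r−g) = D₀(1+g) ⇒ g(P+D₀) = P·r − D₀
g = (P·r − D₀)/(P + D₀) = (€675,099.79×0.086 − €36,000.00) / (€675,099.79 + €36,000.00) = 0.031020

3.10%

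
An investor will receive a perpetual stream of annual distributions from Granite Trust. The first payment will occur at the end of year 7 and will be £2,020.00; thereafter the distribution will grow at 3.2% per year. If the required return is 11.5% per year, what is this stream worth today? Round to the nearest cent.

£12665.55

Value at end of year 6: C₁ / (r − g) = £2,020.00 / (0.115 − 0.032) = £24,337.3494
Discount to today: PV = £24,337.3494 / (1 + 0.115)^6 = £24,337.3494 / 1.921539 = £12,665.55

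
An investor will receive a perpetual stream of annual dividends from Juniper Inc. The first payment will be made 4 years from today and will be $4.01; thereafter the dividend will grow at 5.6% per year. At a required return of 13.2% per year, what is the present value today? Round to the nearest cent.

$36.37

Value at end of year 3: C₁ / (r − g) = $4.01 / (0.132 − 0.056) = $52.7632
Discount to today: PV = $52.7632 / (1 + 0.132)^3 = $52.7632 / 1.450572 = $36.37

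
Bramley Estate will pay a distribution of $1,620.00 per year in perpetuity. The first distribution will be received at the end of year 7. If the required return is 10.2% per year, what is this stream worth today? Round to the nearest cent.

Value at end of year 6: C / r = $1,620.00 / 0.102 = $15,882.3529
Discount to today: PV = $15,882.3529 / (1 + 0.102)^6 = $15,882.3529 / 1.790975 = $8,867.99

$8867.99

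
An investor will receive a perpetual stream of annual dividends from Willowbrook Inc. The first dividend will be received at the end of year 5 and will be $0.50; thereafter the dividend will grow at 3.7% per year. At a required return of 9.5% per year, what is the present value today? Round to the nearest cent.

$6.00

Value at end of year 4: C₁ / (r − g) = $0.50 / (0.095 − 0.037) = $8.6207
Discount to today: PV = $8.6207 / (1 + 0.095)^4 = $8.6207 / 1.437661 = $6.00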